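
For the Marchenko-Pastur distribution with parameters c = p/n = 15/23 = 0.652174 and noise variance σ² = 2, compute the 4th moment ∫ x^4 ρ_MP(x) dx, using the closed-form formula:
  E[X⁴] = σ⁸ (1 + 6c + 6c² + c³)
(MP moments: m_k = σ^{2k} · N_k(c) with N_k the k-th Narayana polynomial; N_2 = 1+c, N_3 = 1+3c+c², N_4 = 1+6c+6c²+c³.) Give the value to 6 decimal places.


E[X⁴] = σ⁸ (1 + 6c + 6c² + c³) (fourth MP moment). With σ² = 2 (so σ⁸ = 16) and c = 15/23 = 0.652174: E[X⁴] = 16 · (1 + 6·0.652174 + 6·(0.652174)² + (0.652174)³) = 16 · 7.742418.

So E[X^4] = 123.878688.


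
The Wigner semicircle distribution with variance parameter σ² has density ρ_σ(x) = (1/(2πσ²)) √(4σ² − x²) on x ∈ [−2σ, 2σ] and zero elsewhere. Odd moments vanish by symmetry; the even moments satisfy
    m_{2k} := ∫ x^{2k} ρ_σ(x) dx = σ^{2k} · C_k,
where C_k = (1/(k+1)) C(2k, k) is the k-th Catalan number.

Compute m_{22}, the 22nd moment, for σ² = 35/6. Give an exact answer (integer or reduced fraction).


By the scaled semicircle moment identity, m_{2k} = σ^{2k} · C_k with k = 11.
C_11 = (1/(k+1)) · C(2k, k) = (1/12) · C(22, 11) = (1/12) · 705432 = 58786.
σ^{2k} = (σ²)^k = (35/6)^11 = 96549157373046875/362797056.

Therefore m_{22} = σ^{22} · C_11 = (96549157373046875/362797056) · 58786 = 2837869382665966796875/181398528.


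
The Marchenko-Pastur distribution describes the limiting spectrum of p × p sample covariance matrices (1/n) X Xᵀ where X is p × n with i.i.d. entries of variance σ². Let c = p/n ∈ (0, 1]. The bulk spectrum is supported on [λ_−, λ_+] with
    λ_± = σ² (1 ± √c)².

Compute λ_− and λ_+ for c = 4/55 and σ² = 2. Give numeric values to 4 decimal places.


c = 4/55 = 0.072727; √c = 0.269680.
λ_− = σ² (1 − √c)² = 2 · (1 − 0.269680)² = 2 · (0.730320)² = 1.066735.
λ_+ = σ² (1 + √c)² = 2 · (1 + 0.269680)² = 2 · (1.269680)² = 3.224174.

Rounded to 4 decimal places: λ_− ≈ 1.0667, λ_+ ≈ 3.2242.


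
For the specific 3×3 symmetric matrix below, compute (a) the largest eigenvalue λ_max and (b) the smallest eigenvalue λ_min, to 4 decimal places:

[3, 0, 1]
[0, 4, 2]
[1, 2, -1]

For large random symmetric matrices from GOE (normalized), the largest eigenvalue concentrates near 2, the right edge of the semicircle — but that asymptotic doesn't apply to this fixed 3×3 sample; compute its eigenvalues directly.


Since M is real symmetric, all three eigenvalues are real; they are the roots of det(λI − M) = λ³ − (tr M) λ² + s λ − det M, where s is the sum of the principal 2×2 minors.
tr M = 3 + 4 + (-1) = 6.
s = (3·4 − 0²) + (3·(-1) − 1²) + (4·(-1) − 2²) = 12 + (-4) + (-8) = 0.
det M (expand along row 1) = 3·(-8) − 0·(-2) + 1·(-4) = -28.
Characteristic polynomial: λ³ − 6λ² + 28 = 0.
Substitute λ = y + (tr M)/3 = y + 2.000000 to remove the quadratic term: y³ + p·y + q = 0 with p = s − (tr M)²/3 = -12.000000 and q = −2(tr M)³/27 + (tr M)·s/3 − det M = 12.000000.
Three real roots ⇒ use the trigonometric (Viète) form: r = 2√(−p/3) = 4.000000, φ = arccos(3q/(p·r)) = arccos(-0.750000) = 2.418858 rad.
y_k = r·cos(φ/3 − 2πk/3) for k = 0, 1, 2 gives y = 2.768734, 1.115749, -3.884484.
λ_k = y_k + 2.000000 gives λ = 4.7687, 3.1157, -1.8845 (check: the sum is 6.0000 = tr M).

Hence λ_max = 4.7687 and λ_min = -1.8845.


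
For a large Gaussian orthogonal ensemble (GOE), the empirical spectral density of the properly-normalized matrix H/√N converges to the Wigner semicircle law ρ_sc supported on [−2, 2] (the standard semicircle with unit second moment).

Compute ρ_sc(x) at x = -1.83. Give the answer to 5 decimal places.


ρ_sc(x) = (1/(2π)) √(4 − x²). With x = -1.83:
  4 − x² = 4 − (-1.83)² = 4 − 3.348900 = 0.651100.
  √(4 − x²) = 0.806908.
  1/(2π) = 0.159155.
  ρ_sc(-1.83) = 0.159155 · 0.806908 = 0.128423.

Rounded to 5 decimal places: ρ_sc(-1.83) ≈ 0.12842.


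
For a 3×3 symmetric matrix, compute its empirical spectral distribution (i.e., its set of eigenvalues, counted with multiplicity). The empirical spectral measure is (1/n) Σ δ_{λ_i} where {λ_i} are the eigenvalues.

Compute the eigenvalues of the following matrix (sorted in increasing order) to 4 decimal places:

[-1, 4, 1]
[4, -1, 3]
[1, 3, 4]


Since M is real symmetric, all three eigenvalues are real; they are the roots of det(λI − M) = λ³ − (tr M) λ² + s λ − det M, where s is the sum of the principal 2×2 minors.
tr M = -1 + (-1) + 4 = 2.
s = ((-1)·(-1) − 4²) + ((-1)·4 − 1²) + ((-1)·4 − 3²) = -15 + (-5) + (-13) = -33.
det M (expand along row 1) = (-1)·(-13) − 4·13 + 1·13 = -26.
Characteristic polynomial: λ³ − 2λ² − 33λ + 26 = 0.
Substitute λ = y + (tr M)/3 = y + 0.666667 to remove the quadratic term: y³ + p·y + q = 0 with p = s − (tr M)²/3 = -34.333333 and q = −2(tr M)³/27 + (tr M)·s/3 − det M = 3.407407.
Three real roots ⇒ use the trigonometric (Viète) form: r = 2√(−p/3) = 6.765928, φ = arccos(3q/(p·r)) = arccos(-0.044005) = 1.614816 rad.
y_k = r·cos(φ/3 − 2πk/3) for k = 0, 1, 2 gives y = 5.809198, 0.099273, -5.908471.
λ_k = y_k + 0.666667 gives λ = 6.4759, 0.7659, -5.2418 (check: the sum is 2.0000 = tr M).

Eigenvalues sorted in increasing order: [-5.2418, 0.7659, 6.4759].


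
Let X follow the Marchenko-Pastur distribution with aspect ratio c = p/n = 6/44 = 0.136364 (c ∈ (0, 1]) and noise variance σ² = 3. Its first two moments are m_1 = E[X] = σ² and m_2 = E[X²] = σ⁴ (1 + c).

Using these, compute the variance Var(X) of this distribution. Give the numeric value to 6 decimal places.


m_1 = E[X] = σ² = 3, so m_1² = 9.
m_2 = E[X²] = σ⁴ (1 + c) = 9 · (1 + 0.136364) = 9 · 1.136364 = 10.227273.
(Note m_2 − m_1² simplifies to c · σ⁴ = 0.136364 · 9.)

Var(X) = m_2 − m_1² = 10.227273 − 9 = 1.227273.


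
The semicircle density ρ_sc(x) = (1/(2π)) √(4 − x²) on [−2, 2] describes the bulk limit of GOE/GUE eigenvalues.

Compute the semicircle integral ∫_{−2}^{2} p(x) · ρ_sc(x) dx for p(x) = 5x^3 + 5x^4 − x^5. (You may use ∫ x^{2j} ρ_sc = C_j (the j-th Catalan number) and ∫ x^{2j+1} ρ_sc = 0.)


Write p(x) = Σ a_i x^i, split into monomials and integrate each against ρ_sc separately.
Using ∫ x^{2j} ρ_sc = C_j = (1/(j+1)) C(2j, j) (Catalan numbers) and ∫ x^{2j+1} ρ_sc = 0 (odd monomials vanish by symmetry):
  i = 3 (odd): ∫ x^3 ρ_sc = 0 (vanishes)
  i = 4 (even): a_4 · C_{2} = 5 · 2 = 10
  i = 5 (odd): ∫ x^5 ρ_sc = 0 (vanishes)

Summing the contributions: ∫_{−2}^{2} p(x) ρ_sc(x) dx = 10.


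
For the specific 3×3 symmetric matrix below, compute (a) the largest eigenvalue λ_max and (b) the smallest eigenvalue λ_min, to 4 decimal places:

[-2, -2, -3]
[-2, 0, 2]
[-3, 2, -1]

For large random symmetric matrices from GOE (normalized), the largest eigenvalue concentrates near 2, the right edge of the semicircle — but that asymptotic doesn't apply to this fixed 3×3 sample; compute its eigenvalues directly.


Since M is real symmetric, all three eigenvalues are real; they are the roots of det(λI − M) = λ³ − (tr M) λ² + s λ − det M, where s is the sum of the principal 2×2 minors.
tr M = -2 + 0 + (-1) = -3.
s = ((-2)·0 − (-2)²) + ((-2)·(-1) − (-3)²) + (0·(-1) − 2²) = -4 + (-7) + (-4) = -15.
det M (expand along row 1) = (-2)·(-4) − (-2)·8 + (-3)·(-4) = 36.
Characteristic polynomial: λ³ + 3λ² − 15λ − 36 = 0.
Substitute λ = y + (tr M)/3 = y − 1.000000 to remove the quadratic term: y³ + p·y + q = 0 with p = s − (tr M)²/3 = -18.000000 and q = −2(tr M)³/27 + (tr M)·s/3 − det M = -19.000000.
Three real roots ⇒ use the trigonometric (Viète) form: r = 2√(−p/3) = 4.898979, φ = arccos(3q/(p·r)) = arccos(0.646393) = 0.867949 rad.
y_k = r·cos(φ/3 − 2πk/3) for k = 0, 1, 2 gives y = 4.695374, -1.137275, -3.558099.
λ_k = y_k − 1.000000 gives λ = 3.6954, -2.1373, -4.5581 (check: the sum is -3.0000 = tr M).

Hence λ_max = 3.6954 and λ_min = -4.5581.


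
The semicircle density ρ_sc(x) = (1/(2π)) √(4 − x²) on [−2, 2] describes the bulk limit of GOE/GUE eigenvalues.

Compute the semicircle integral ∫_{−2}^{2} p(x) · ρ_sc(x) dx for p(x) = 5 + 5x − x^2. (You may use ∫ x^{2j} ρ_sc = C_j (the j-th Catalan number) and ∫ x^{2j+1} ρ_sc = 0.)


Write p(x) = Σ a_i x^i, split into monomials and integrate each against ρ_sc separately.
Using ∫ x^{2j} ρ_sc = C_j = (1/(j+1)) C(2j, j) (Catalan numbers) and ∫ x^{2j+1} ρ_sc = 0 (odd monomials vanish by symmetry):
  i = 0 (even): a_0 · C_{0} = 5 · 1 = 5
  i = 1 (odd): ∫ x^1 ρ_sc = 0 (vanishes)
  i = 2 (even): a_2 · C_{1} = -1 · 1 = -1

Summing the contributions: ∫_{−2}^{2} p(x) ρ_sc(x) dx = 5 + (-1) = 4.


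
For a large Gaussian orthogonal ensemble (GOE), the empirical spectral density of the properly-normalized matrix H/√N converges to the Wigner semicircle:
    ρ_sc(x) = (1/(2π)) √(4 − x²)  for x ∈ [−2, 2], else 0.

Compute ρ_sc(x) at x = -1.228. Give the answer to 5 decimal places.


ρ_sc(x) = (1/(2π)) √(4 − x²). With x = -1.228:
  4 − x² = 4 − (-1.228)² = 4 − 1.507984 = 2.492016.
  √(4 − x²) = 1.578612.
  1/(2π) = 0.159155.
  ρ_sc(-1.228) = 0.159155 · 1.578612 = 0.251244.

Rounded to 5 decimal places: ρ_sc(-1.228) ≈ 0.25124.


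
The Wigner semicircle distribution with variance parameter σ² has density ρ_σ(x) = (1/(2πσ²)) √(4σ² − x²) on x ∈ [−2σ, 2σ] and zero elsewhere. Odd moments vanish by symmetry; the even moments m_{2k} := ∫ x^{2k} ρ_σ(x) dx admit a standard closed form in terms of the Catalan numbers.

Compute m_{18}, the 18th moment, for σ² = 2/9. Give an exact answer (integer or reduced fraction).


By the scaled semicircle moment identity, m_{2k} = σ^{2k} · C_k with k = 9.
C_9 = (1/(k+1)) · C(2k, k) = (1/10) · C(18, 9) = (1/10) · 48620 = 4862.
σ^{2k} = (σ²)^k = (2/9)^9 = 512/387420489.

Therefore m_{18} = σ^{18} · C_9 = (512/387420489) · 4862 = 2489344/387420489.


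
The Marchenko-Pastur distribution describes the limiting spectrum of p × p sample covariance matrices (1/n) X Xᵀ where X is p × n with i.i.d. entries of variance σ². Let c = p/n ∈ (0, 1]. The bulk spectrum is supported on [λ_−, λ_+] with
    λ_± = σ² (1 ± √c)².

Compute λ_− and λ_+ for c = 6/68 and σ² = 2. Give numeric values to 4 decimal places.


c = 6/68 = 0.088235; √c = 0.297044.
λ_− = σ² (1 − √c)² = 2 · (1 − 0.297044)² = 2 · (0.702956)² = 0.988294.
λ_+ = σ² (1 + √c)² = 2 · (1 + 0.297044)² = 2 · (1.297044)² = 3.364648.

Rounded to 4 decimal places: λ_− ≈ 0.9883, λ_+ ≈ 3.3646.


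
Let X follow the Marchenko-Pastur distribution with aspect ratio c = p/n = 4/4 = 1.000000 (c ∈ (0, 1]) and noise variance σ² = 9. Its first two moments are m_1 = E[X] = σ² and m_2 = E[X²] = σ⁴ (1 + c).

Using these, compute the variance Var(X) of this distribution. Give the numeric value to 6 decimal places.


m_1 = E[X] = σ² = 9, so m_1² = 81.
m_2 = E[X²] = σ⁴ (1 + c) = 81 · (1 + 1.000000) = 81 · 2.000000 = 162.000000.
(Note m_2 − m_1² simplifies to c · σ⁴ = 1.000000 · 81.)

Var(X) = m_2 − m_1² = 162.000000 − 81 = 81.000000.


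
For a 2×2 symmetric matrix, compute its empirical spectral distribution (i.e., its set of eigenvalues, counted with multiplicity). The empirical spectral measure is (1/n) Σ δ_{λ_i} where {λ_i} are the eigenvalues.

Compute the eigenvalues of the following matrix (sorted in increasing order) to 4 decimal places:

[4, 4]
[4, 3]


Since M is real symmetric, both eigenvalues are real; they are the roots of det(λI − M) = λ² − (tr M) λ + det M.
tr M = 4 + 3 = 7.
det M = 4·3 − 4² = 12 − 16 = -4.
Characteristic polynomial: λ² − 7λ − 4 = 0.
Discriminant Δ = (tr M)² − 4·det M = 49 − (-16) = 65; √Δ = 8.062258.
λ = (tr M ± √Δ)/2 = (7 ± 8.062258)/2, giving (tr M − √Δ)/2 = -0.5311 and (tr M + √Δ)/2 = 7.5311.

Eigenvalues sorted in increasing order: [-0.5311, 7.5311].


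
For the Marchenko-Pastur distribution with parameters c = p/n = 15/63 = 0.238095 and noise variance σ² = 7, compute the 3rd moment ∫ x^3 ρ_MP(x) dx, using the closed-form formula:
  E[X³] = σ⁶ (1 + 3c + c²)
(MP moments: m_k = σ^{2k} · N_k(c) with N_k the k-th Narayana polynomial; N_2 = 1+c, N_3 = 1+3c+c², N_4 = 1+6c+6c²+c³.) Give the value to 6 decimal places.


E[X³] = σ⁶ (1 + 3c + c²) (third MP moment). With σ² = 7 (so σ⁶ = 343) and c = 15/63 = 0.238095: E[X³] = 343 · (1 + 3·0.238095 + (0.238095)²) = 343 · 1.770975.

So E[X^3] = 607.444444.


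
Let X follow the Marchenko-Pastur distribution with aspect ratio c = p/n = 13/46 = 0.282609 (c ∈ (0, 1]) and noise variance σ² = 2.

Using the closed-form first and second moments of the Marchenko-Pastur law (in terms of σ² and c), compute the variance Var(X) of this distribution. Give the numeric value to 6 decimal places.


Recall the MP moments m_1 = E[X] = σ² and m_2 = E[X²] = σ⁴ (1 + c).
m_1 = E[X] = σ² = 2, so m_1² = 4.
m_2 = E[X²] = σ⁴ (1 + c) = 4 · (1 + 0.282609) = 4 · 1.282609 = 5.130435.
(Note m_2 − m_1² simplifies to c · σ⁴ = 0.282609 · 4.)

Var(X) = m_2 − m_1² = 5.130435 − 4 = 1.130435.


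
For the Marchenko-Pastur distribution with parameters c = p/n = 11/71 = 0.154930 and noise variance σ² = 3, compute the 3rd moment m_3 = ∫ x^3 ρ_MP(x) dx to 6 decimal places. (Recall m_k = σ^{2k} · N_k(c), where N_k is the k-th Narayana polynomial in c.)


E[X³] = σ⁶ (1 + 3c + c²) (third MP moment). With σ² = 3 (so σ⁶ = 27) and c = 11/71 = 0.154930: E[X³] = 27 · (1 + 3·0.154930 + (0.154930)²) = 27 · 1.488792.

So E[X^3] = 40.197381.


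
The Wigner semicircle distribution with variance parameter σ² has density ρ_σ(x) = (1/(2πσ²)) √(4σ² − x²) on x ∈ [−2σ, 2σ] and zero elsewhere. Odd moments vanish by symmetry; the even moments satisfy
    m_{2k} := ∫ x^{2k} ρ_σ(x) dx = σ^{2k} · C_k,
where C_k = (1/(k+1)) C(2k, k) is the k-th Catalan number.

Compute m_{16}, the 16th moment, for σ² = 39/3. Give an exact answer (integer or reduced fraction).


By the scaled semicircle moment identity, m_{2k} = σ^{2k} · C_k with k = 8.
C_8 = (1/(k+1)) · C(2k, k) = (1/9) · C(16, 8) = (1/9) · 12870 = 1430.
σ^{2k} = (σ²)^k = (39/3)^8 = 815730721.

Therefore m_{16} = σ^{16} · C_8 = 815730721 · 1430 = 1166494931030.


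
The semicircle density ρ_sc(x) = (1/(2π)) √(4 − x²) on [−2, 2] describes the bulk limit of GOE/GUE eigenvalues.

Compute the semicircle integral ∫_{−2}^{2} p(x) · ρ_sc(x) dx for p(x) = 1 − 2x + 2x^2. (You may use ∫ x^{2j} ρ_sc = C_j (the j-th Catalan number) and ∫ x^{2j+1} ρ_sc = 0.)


Write p(x) = Σ a_i x^i, split into monomials and integrate each against ρ_sc separately.
Using ∫ x^{2j} ρ_sc = C_j = (1/(j+1)) C(2j, j) (Catalan numbers) and ∫ x^{2j+1} ρ_sc = 0 (odd monomials vanish by symmetry):
  i = 0 (even): a_0 · C_{0} = 1 · 1 = 1
  i = 1 (odd): ∫ x^1 ρ_sc = 0 (vanishes)
  i = 2 (even): a_2 · C_{1} = 2 · 1 = 2

Summing the contributions: ∫_{−2}^{2} p(x) ρ_sc(x) dx = 1 + 2 = 3.


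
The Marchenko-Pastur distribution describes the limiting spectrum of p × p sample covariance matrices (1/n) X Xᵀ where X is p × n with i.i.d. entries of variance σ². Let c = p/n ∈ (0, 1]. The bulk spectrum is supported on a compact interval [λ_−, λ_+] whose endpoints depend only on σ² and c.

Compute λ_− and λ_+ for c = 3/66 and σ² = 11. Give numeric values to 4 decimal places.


c = 3/66 = 0.045455; √c = 0.213201.
λ_− = σ² (1 − √c)² = 11 · (1 − 0.213201)² = 11 · (0.786799)² = 6.809584.
λ_+ = σ² (1 + √c)² = 11 · (1 + 0.213201)² = 11 · (1.213201)² = 16.190416.

Rounded to 4 decimal places: λ_− ≈ 6.8096, λ_+ ≈ 16.1904.


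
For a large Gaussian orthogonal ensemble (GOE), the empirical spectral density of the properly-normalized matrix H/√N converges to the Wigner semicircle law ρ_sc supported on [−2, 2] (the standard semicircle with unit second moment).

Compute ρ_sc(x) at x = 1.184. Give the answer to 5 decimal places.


ρ_sc(x) = (1/(2π)) √(4 − x²). With x = 1.184:
  4 − x² = 4 − (1.184)² = 4 − 1.401856 = 2.598144.
  √(4 − x²) = 1.611876.
  1/(2π) = 0.159155.
  ρ_sc(1.184) = 0.159155 · 1.611876 = 0.256538.

Rounded to 5 decimal places: ρ_sc(1.184) ≈ 0.25654.


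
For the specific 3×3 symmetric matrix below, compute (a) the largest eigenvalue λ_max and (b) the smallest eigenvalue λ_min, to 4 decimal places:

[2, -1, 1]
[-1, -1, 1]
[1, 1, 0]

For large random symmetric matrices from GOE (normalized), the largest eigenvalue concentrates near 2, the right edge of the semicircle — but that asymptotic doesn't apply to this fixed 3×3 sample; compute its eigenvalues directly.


Since M is real symmetric, all three eigenvalues are real; they are the roots of det(λI − M) = λ³ − (tr M) λ² + s λ − det M, where s is the sum of the principal 2×2 minors.
tr M = 2 + (-1) + 0 = 1.
s = (2·(-1) − (-1)²) + (2·0 − 1²) + ((-1)·0 − 1²) = -3 + (-1) + (-1) = -5.
det M (expand along row 1) = 2·(-1) − (-1)·(-1) + 1·0 = -3.
Characteristic polynomial: λ³ − λ² − 5λ + 3 = 0.
Substitute λ = y + (tr M)/3 = y + 0.333333 to remove the quadratic term: y³ + p·y + q = 0 with p = s − (tr M)²/3 = -5.333333 and q = −2(tr M)³/27 + (tr M)·s/3 − det M = 1.259259.
Three real roots ⇒ use the trigonometric (Viète) form: r = 2√(−p/3) = 2.666667, φ = arccos(3q/(p·r)) = arccos(-0.265625) = 1.839648 rad.
y_k = r·cos(φ/3 − 2πk/3) for k = 0, 1, 2 gives y = 2.180804, 0.238660, -2.419464.
λ_k = y_k + 0.333333 gives λ = 2.5141, 0.5720, -2.0861 (check: the sum is 1.0000 = tr M).

Hence λ_max = 2.5141 and λ_min = -2.0861.


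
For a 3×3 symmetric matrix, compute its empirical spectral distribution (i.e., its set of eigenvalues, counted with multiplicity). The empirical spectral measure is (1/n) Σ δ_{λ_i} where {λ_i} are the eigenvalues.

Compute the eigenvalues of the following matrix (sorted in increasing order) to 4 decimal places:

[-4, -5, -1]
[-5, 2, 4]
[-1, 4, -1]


Since M is real symmetric, all three eigenvalues are real; they are the roots of det(λI − M) = λ³ − (tr M) λ² + s λ − det M, where s is the sum of the principal 2×2 minors.
tr M = -4 + 2 + (-1) = -3.
s = ((-4)·2 − (-5)²) + ((-4)·(-1) − (-1)²) + (2·(-1) − 4²) = -33 + 3 + (-18) = -48.
det M (expand along row 1) = (-4)·(-18) − (-5)·9 + (-1)·(-18) = 135.
Characteristic polynomial: λ³ + 3λ² − 48λ − 135 = 0.
Substitute λ = y + (tr M)/3 = y − 1.000000 to remove the quadratic term: y³ + p·y + q = 0 with p = s − (tr M)²/3 = -51.000000 and q = −2(tr M)³/27 + (tr M)·s/3 − det M = -85.000000.
Three real roots ⇒ use the trigonometric (Viète) form: r = 2√(−p/3) = 8.246211, φ = arccos(3q/(p·r)) = arccos(0.606339) = 0.919348 rad.
y_k = r·cos(φ/3 − 2πk/3) for k = 0, 1, 2 gives y = 7.862027, -1.776622, -6.085405.
λ_k = y_k − 1.000000 gives λ = 6.8620, -2.7766, -7.0854 (check: the sum is -3.0000 = tr M).

Eigenvalues sorted in increasing order: [-7.0854, -2.7766, 6.8620].


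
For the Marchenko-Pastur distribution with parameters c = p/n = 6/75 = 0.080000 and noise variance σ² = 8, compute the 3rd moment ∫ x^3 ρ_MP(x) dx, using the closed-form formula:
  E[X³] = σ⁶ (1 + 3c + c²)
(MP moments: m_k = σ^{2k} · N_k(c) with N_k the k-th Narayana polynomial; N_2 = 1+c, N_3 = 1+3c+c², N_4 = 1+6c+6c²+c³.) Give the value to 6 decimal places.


E[X³] = σ⁶ (1 + 3c + c²) (third MP moment). With σ² = 8 (so σ⁶ = 512) and c = 6/75 = 0.080000: E[X³] = 512 · (1 + 3·0.080000 + (0.080000)²) = 512 · 1.246400.

So E[X^3] = 638.156800.


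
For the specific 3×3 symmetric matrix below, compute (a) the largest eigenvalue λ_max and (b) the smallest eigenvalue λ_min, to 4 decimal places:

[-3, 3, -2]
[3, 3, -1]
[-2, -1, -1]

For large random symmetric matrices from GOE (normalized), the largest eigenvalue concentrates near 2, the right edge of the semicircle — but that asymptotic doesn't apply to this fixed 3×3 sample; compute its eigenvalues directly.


Since M is real symmetric, all three eigenvalues are real; they are the roots of det(λI − M) = λ³ − (tr M) λ² + s λ − det M, where s is the sum of the principal 2×2 minors.
tr M = -3 + 3 + (-1) = -1.
s = ((-3)·3 − 3²) + ((-3)·(-1) − (-2)²) + (3·(-1) − (-1)²) = -18 + (-1) + (-4) = -23.
det M (expand along row 1) = (-3)·(-4) − 3·(-5) + (-2)·3 = 21.
Characteristic polynomial: λ³ + λ² − 23λ − 21 = 0.
Substitute λ = y + (tr M)/3 = y − 0.333333 to remove the quadratic term: y³ + p·y + q = 0 with p = s − (tr M)²/3 = -23.333333 and q = −2(tr M)³/27 + (tr M)·s/3 − det M = -13.259259.
Three real roots ⇒ use the trigonometric (Viète) form: r = 2√(−p/3) = 5.577734, φ = arccos(3q/(p·r)) = arccos(0.305637) = 1.260189 rad.
y_k = r·cos(φ/3 − 2πk/3) for k = 0, 1, 2 gives y = 5.092824, -0.576464, -4.516360.
λ_k = y_k − 0.333333 gives λ = 4.7595, -0.9098, -4.8497 (check: the sum is -1.0000 = tr M).

Hence λ_max = 4.7595 and λ_min = -4.8497.


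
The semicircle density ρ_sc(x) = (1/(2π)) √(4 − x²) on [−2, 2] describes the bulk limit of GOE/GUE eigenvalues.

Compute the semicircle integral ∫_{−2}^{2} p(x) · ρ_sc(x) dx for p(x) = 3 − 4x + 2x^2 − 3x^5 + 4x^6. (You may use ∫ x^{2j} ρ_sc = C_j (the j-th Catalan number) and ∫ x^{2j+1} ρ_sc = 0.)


Write p(x) = Σ a_i x^i, split into monomials and integrate each against ρ_sc separately.
Using ∫ x^{2j} ρ_sc = C_j = (1/(j+1)) C(2j, j) (Catalan numbers) and ∫ x^{2j+1} ρ_sc = 0 (odd monomials vanish by symmetry):
  i = 0 (even): a_0 · C_{0} = 3 · 1 = 3
  i = 1 (odd): ∫ x^1 ρ_sc = 0 (vanishes)
  i = 2 (even): a_2 · C_{1} = 2 · 1 = 2
  i = 5 (odd): ∫ x^5 ρ_sc = 0 (vanishes)
  i = 6 (even): a_6 · C_{3} = 4 · 5 = 20

Summing the contributions: ∫_{−2}^{2} p(x) ρ_sc(x) dx = 3 + 2 + 20 = 25.


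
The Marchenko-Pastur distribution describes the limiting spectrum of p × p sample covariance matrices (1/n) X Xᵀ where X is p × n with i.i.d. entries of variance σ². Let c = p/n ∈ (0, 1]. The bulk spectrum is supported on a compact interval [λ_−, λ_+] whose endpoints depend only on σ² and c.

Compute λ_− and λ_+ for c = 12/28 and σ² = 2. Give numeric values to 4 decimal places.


c = 12/28 = 0.428571; √c = 0.654654.
λ_− = σ² (1 − √c)² = 2 · (1 − 0.654654)² = 2 · (0.345346)² = 0.238528.
λ_+ = σ² (1 + √c)² = 2 · (1 + 0.654654)² = 2 · (1.654654)² = 5.475758.

Rounded to 4 decimal places: λ_− ≈ 0.2385, λ_+ ≈ 5.4758.


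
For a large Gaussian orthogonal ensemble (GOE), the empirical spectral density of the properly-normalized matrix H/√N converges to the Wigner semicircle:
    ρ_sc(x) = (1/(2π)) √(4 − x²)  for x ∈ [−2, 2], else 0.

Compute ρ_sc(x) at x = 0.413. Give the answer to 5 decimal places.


ρ_sc(x) = (1/(2π)) √(4 − x²). With x = 0.413:
  4 − x² = 4 − (0.413)² = 4 − 0.170569 = 3.829431.
  √(4 − x²) = 1.956893.
  1/(2π) = 0.159155.
  ρ_sc(0.413) = 0.159155 · 1.956893 = 0.311449.

Rounded to 5 decimal places: ρ_sc(0.413) ≈ 0.31145.


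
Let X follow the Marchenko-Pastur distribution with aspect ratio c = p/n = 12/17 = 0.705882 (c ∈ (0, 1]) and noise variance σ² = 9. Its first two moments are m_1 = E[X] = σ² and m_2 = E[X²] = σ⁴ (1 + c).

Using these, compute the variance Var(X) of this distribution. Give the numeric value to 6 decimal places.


m_1 = E[X] = σ² = 9, so m_1² = 81.
m_2 = E[X²] = σ⁴ (1 + c) = 81 · (1 + 0.705882) = 81 · 1.705882 = 138.176471.
(Note m_2 − m_1² simplifies to c · σ⁴ = 0.705882 · 81.)

Var(X) = m_2 − m_1² = 138.176471 − 81 = 57.176471.


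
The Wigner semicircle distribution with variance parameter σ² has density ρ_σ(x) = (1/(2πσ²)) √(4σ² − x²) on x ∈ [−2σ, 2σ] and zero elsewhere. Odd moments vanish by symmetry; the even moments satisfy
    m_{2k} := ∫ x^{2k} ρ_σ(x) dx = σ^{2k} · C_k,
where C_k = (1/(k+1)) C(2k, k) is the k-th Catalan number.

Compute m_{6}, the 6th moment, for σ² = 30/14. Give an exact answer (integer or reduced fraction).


By the scaled semicircle moment identity, m_{2k} = σ^{2k} · C_k with k = 3.
C_3 = (1/(k+1)) · C(2k, k) = (1/4) · C(6, 3) = (1/4) · 20 = 5.
σ^{2k} = (σ²)^k = (30/14)^3 = 3375/343.

Therefore m_{6} = σ^{6} · C_3 = (3375/343) · 5 = 16875/343.


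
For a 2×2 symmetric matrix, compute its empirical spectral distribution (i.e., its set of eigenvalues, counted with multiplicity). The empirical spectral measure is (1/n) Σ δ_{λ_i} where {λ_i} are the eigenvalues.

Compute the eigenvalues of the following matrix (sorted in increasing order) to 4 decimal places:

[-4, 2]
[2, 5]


Since M is real symmetric, both eigenvalues are real; they are the roots of det(λI − M) = λ² − (tr M) λ + det M.
tr M = -4 + 5 = 1.
det M = (-4)·5 − 2² = -20 − 4 = -24.
Characteristic polynomial: λ² − λ − 24 = 0.
Discriminant Δ = (tr M)² − 4·det M = 1 − (-96) = 97; √Δ = 9.848858.
λ = (tr M ± √Δ)/2 = (1 ± 9.848858)/2, giving (tr M − √Δ)/2 = -4.4244 and (tr M + √Δ)/2 = 5.4244.

Eigenvalues sorted in increasing order: [-4.4244, 5.4244].


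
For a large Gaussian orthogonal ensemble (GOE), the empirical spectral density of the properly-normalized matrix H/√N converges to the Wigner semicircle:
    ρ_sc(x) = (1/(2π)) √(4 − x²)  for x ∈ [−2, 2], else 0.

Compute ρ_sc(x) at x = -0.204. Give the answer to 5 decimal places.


ρ_sc(x) = (1/(2π)) √(4 − x²). With x = -0.204:
  4 − x² = 4 − (-0.204)² = 4 − 0.041616 = 3.958384.
  √(4 − x²) = 1.989569.
  1/(2π) = 0.159155.
  ρ_sc(-0.204) = 0.159155 · 1.989569 = 0.316650.

Rounded to 5 decimal places: ρ_sc(-0.204) ≈ 0.31665.


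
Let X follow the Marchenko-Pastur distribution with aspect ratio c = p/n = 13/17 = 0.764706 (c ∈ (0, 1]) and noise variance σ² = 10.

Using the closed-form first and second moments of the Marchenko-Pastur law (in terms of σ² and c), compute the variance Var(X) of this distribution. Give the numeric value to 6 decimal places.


Recall the MP moments m_1 = E[X] = σ² and m_2 = E[X²] = σ⁴ (1 + c).
m_1 = E[X] = σ² = 10, so m_1² = 100.
m_2 = E[X²] = σ⁴ (1 + c) = 100 · (1 + 0.764706) = 100 · 1.764706 = 176.470588.
(Note m_2 − m_1² simplifies to c · σ⁴ = 0.764706 · 100.)

Var(X) = m_2 − m_1² = 176.470588 − 100 = 76.470588.


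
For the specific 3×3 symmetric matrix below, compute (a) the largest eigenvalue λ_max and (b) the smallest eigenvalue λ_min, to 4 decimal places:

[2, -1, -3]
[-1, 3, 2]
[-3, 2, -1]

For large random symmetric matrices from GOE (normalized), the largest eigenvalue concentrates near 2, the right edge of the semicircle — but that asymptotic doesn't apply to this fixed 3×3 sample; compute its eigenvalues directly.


Since M is real symmetric, all three eigenvalues are real; they are the roots of det(λI − M) = λ³ − (tr M) λ² + s λ − det M, where s is the sum of the principal 2×2 minors.
tr M = 2 + 3 + (-1) = 4.
s = (2·3 − (-1)²) + (2·(-1) − (-3)²) + (3·(-1) − 2²) = 5 + (-11) + (-7) = -13.
det M (expand along row 1) = 2·(-7) − (-1)·7 + (-3)·7 = -28.
Characteristic polynomial: λ³ − 4λ² − 13λ + 28 = 0.
Substitute λ = y + (tr M)/3 = y + 1.333333 to remove the quadratic term: y³ + p·y + q = 0 with p = s − (tr M)²/3 = -18.333333 and q = −2(tr M)³/27 + (tr M)·s/3 − det M = 5.925926.
Three real roots ⇒ use the trigonometric (Viète) form: r = 2√(−p/3) = 4.944132, φ = arccos(3q/(p·r)) = arccos(-0.196131) = 1.768207 rad.
y_k = r·cos(φ/3 − 2πk/3) for k = 0, 1, 2 gives y = 4.109924, 0.325107, -4.435031.
λ_k = y_k + 1.333333 gives λ = 5.4433, 1.6584, -3.1017 (check: the sum is 4.0000 = tr M).

Hence λ_max = 5.4433 and λ_min = -3.1017.


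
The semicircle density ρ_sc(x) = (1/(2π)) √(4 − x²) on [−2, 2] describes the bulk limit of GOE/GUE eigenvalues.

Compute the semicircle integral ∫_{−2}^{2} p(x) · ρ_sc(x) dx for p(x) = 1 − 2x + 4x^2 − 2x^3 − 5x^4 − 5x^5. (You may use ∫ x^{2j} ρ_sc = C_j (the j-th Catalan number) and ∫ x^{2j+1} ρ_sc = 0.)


Write p(x) = Σ a_i x^i, split into monomials and integrate each against ρ_sc separately.
Using ∫ x^{2j} ρ_sc = C_j = (1/(j+1)) C(2j, j) (Catalan numbers) and ∫ x^{2j+1} ρ_sc = 0 (odd monomials vanish by symmetry):
  i = 0 (even): a_0 · C_{0} = 1 · 1 = 1
  i = 1 (odd): ∫ x^1 ρ_sc = 0 (vanishes)
  i = 2 (even): a_2 · C_{1} = 4 · 1 = 4
  i = 3 (odd): ∫ x^3 ρ_sc = 0 (vanishes)
  i = 4 (even): a_4 · C_{2} = -5 · 2 = -10
  i = 5 (odd): ∫ x^5 ρ_sc = 0 (vanishes)

Summing the contributions: ∫_{−2}^{2} p(x) ρ_sc(x) dx = 1 + 4 + (-10) = -5.


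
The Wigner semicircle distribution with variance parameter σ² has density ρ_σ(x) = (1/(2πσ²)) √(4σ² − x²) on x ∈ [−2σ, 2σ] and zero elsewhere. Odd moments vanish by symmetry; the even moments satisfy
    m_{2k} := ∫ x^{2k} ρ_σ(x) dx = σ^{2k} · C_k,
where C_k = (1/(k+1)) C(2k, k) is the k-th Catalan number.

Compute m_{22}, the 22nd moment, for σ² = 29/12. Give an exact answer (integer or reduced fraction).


By the scaled semicircle moment identity, m_{2k} = σ^{2k} · C_k with k = 11.
C_11 = (1/(k+1)) · C(2k, k) = (1/12) · C(22, 11) = (1/12) · 705432 = 58786.
σ^{2k} = (σ²)^k = (29/12)^11 = 12200509765705829/743008370688.

Therefore m_{22} = σ^{22} · C_11 = (12200509765705829/743008370688) · 58786 = 358609583543391431797/371504185344.


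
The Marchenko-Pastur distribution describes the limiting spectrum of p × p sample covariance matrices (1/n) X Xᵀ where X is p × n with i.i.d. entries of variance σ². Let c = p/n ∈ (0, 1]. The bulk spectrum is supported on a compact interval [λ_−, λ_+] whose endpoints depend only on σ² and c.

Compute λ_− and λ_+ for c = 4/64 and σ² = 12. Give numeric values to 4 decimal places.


c = 4/64 = 0.062500; √c = 0.250000.
λ_− = σ² (1 − √c)² = 12 · (1 − 0.250000)² = 12 · (0.750000)² = 6.750000.
λ_+ = σ² (1 + √c)² = 12 · (1 + 0.250000)² = 12 · (1.250000)² = 18.750000.

Rounded to 4 decimal places: λ_− ≈ 6.7500, λ_+ ≈ 18.7500.


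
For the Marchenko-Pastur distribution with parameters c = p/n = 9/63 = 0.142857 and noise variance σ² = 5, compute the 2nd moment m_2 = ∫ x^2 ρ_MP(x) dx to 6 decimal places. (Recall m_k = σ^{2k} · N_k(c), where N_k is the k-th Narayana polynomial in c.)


E[X²] = σ⁴ (1 + c) (second MP moment). With σ² = 5 (so σ⁴ = 25) and c = 9/63 = 0.142857: E[X²] = 25 · (1 + 0.142857) = 25 · 1.142857.

So E[X^2] = 28.571429.


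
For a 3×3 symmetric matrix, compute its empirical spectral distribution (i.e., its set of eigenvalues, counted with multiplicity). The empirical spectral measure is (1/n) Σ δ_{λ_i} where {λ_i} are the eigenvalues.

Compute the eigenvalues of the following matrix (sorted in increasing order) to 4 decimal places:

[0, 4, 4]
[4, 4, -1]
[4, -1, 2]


Since M is real symmetric, all three eigenvalues are real; they are the roots of det(λI − M) = λ³ − (tr M) λ² + s λ − det M, where s is the sum of the principal 2×2 minors.
tr M = 0 + 4 + 2 = 6.
s = (0·4 − 4²) + (0·2 − 4²) + (4·2 − (-1)²) = -16 + (-16) + 7 = -25.
det M (expand along row 1) = 0·7 − 4·12 + 4·(-20) = -128.
Characteristic polynomial: λ³ − 6λ² − 25λ + 128 = 0.
Substitute λ = y + (tr M)/3 = y + 2.000000 to remove the quadratic term: y³ + p·y + q = 0 with p = s − (tr M)²/3 = -37.000000 and q = −2(tr M)³/27 + (tr M)·s/3 − det M = 62.000000.
Three real roots ⇒ use the trigonometric (Viète) form: r = 2√(−p/3) = 7.023769, φ = arccos(3q/(p·r)) = arccos(-0.715716) = 2.368446 rad.
y_k = r·cos(φ/3 − 2πk/3) for k = 0, 1, 2 gives y = 4.946231, 1.845576, -6.791807.
λ_k = y_k + 2.000000 gives λ = 6.9462, 3.8456, -4.7918 (check: the sum is 6.0000 = tr M).

Eigenvalues sorted in increasing order: [-4.7918, 3.8456, 6.9462].


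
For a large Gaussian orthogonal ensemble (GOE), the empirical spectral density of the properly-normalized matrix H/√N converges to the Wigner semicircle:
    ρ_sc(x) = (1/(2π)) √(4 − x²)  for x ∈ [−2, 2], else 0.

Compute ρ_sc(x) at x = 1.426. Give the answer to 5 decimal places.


ρ_sc(x) = (1/(2π)) √(4 − x²). With x = 1.426:
  4 − x² = 4 − (1.426)² = 4 − 2.033476 = 1.966524.
  √(4 − x²) = 1.402328.
  1/(2π) = 0.159155.
  ρ_sc(1.426) = 0.159155 · 1.402328 = 0.223187.

Rounded to 5 decimal places: ρ_sc(1.426) ≈ 0.22319.


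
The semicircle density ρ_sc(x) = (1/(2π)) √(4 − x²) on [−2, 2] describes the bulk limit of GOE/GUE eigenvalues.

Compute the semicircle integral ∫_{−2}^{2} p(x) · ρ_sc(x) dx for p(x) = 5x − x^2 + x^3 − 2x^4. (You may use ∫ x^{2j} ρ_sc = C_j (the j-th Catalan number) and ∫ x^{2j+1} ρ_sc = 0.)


Write p(x) = Σ a_i x^i, split into monomials and integrate each against ρ_sc separately.
Using ∫ x^{2j} ρ_sc = C_j = (1/(j+1)) C(2j, j) (Catalan numbers) and ∫ x^{2j+1} ρ_sc = 0 (odd monomials vanish by symmetry):
  i = 1 (odd): ∫ x^1 ρ_sc = 0 (vanishes)
  i = 2 (even): a_2 · C_{1} = -1 · 1 = -1
  i = 3 (odd): ∫ x^3 ρ_sc = 0 (vanishes)
  i = 4 (even): a_4 · C_{2} = -2 · 2 = -4

Summing the contributions: ∫_{−2}^{2} p(x) ρ_sc(x) dx = (-1) + (-4) = -5.


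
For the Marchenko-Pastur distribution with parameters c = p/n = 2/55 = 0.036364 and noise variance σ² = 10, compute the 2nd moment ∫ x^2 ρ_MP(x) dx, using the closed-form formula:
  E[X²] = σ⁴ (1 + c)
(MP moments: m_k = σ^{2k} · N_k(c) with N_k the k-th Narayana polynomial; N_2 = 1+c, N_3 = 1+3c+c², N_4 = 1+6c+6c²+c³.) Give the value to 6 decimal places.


E[X²] = σ⁴ (1 + c) (second MP moment). With σ² = 10 (so σ⁴ = 100) and c = 2/55 = 0.036364: E[X²] = 100 · (1 + 0.036364) = 100 · 1.036364.

So E[X^2] = 103.636364.


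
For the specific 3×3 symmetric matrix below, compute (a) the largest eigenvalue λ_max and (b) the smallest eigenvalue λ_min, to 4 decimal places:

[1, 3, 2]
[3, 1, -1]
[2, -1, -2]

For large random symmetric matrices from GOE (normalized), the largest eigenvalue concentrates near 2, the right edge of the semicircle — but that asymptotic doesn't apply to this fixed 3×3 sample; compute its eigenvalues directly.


Since M is real symmetric, all three eigenvalues are real; they are the roots of det(λI − M) = λ³ − (tr M) λ² + s λ − det M, where s is the sum of the principal 2×2 minors.
tr M = 1 + 1 + (-2) = 0.
s = (1·1 − 3²) + (1·(-2) − 2²) + (1·(-2) − (-1)²) = -8 + (-6) + (-3) = -17.
det M (expand along row 1) = 1·(-3) − 3·(-4) + 2·(-5) = -1.
Characteristic polynomial: λ³ − 17λ + 1 = 0.
Substitute λ = y + (tr M)/3 = y + 0.000000 to remove the quadratic term: y³ + p·y + q = 0 with p = s − (tr M)²/3 = -17.000000 and q = −2(tr M)³/27 + (tr M)·s/3 − det M = 1.000000.
Three real roots ⇒ use the trigonometric (Viète) form: r = 2√(−p/3) = 4.760952, φ = arccos(3q/(p·r)) = arccos(-0.037066) = 1.607871 rad.
y_k = r·cos(φ/3 − 2πk/3) for k = 0, 1, 2 gives y = 4.093373, 0.058836, -4.152209.
λ_k = y_k + 0.000000 gives λ = 4.0934, 0.0588, -4.1522 (check: the sum is 0.0000 = tr M).

Hence λ_max = 4.0934 and λ_min = -4.1522.


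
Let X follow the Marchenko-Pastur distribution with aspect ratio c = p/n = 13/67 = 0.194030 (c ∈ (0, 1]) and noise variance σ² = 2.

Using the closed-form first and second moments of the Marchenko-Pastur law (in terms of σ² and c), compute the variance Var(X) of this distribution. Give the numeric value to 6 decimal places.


Recall the MP moments m_1 = E[X] = σ² and m_2 = E[X²] = σ⁴ (1 + c).
m_1 = E[X] = σ² = 2, so m_1² = 4.
m_2 = E[X²] = σ⁴ (1 + c) = 4 · (1 + 0.194030) = 4 · 1.194030 = 4.776119.
(Note m_2 − m_1² simplifies to c · σ⁴ = 0.194030 · 4.)

Var(X) = m_2 − m_1² = 4.776119 − 4 = 0.776119.


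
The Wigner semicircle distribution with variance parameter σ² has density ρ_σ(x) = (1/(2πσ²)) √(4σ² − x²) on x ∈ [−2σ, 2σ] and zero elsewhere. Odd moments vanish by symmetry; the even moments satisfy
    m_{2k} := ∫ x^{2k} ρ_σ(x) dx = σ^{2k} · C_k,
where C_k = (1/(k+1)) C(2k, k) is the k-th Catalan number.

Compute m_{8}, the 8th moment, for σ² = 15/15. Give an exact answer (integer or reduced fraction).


By the scaled semicircle moment identity, m_{2k} = σ^{2k} · C_k with k = 4.
C_4 = (1/(k+1)) · C(2k, k) = (1/5) · C(8, 4) = (1/5) · 70 = 14.
σ^{2k} = (σ²)^k = (15/15)^4 = 1.

Therefore m_{8} = σ^{8} · C_4 = 1 · 14 = 14.


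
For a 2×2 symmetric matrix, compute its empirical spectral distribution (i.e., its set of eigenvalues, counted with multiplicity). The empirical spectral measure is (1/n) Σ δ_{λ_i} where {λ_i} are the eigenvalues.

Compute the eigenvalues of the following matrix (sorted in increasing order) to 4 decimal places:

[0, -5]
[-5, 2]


Since M is real symmetric, both eigenvalues are real; they are the roots of det(λI − M) = λ² − (tr M) λ + det M.
tr M = 0 + 2 = 2.
det M = 0·2 − (-5)² = 0 − 25 = -25.
Characteristic polynomial: λ² − 2λ − 25 = 0.
Discriminant Δ = (tr M)² − 4·det M = 4 − (-100) = 104; √Δ = 10.198039.
λ = (tr M ± √Δ)/2 = (2 ± 10.198039)/2, giving (tr M − √Δ)/2 = -4.0990 and (tr M + √Δ)/2 = 6.0990.

Eigenvalues sorted in increasing order: [-4.0990, 6.0990].


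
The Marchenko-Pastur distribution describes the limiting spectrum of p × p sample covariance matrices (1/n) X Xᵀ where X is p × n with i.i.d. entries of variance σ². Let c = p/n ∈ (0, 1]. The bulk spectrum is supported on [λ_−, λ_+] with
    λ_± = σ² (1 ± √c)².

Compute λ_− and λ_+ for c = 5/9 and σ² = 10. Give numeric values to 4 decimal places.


c = 5/9 = 0.555556; √c = 0.745356.
λ_− = σ² (1 − √c)² = 10 · (1 − 0.745356)² = 10 · (0.254644)² = 0.648436.
λ_+ = σ² (1 + √c)² = 10 · (1 + 0.745356)² = 10 · (1.745356)² = 30.462675.

Rounded to 4 decimal places: λ_− ≈ 0.6484, λ_+ ≈ 30.4627.


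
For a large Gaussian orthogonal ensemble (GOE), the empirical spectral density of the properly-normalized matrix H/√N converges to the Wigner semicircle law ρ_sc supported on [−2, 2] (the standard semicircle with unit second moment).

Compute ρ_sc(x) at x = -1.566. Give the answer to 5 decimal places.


ρ_sc(x) = (1/(2π)) √(4 − x²). With x = -1.566:
  4 − x² = 4 − (-1.566)² = 4 − 2.452356 = 1.547644.
  √(4 − x²) = 1.244043.
  1/(2π) = 0.159155.
  ρ_sc(-1.566) = 0.159155 · 1.244043 = 0.197996.

Rounded to 5 decimal places: ρ_sc(-1.566) ≈ 0.19800.


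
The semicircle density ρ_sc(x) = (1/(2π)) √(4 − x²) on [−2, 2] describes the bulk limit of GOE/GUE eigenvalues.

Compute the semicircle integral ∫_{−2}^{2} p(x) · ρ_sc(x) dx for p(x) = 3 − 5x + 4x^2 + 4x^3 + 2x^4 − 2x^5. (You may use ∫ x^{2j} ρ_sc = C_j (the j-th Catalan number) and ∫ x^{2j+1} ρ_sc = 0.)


Write p(x) = Σ a_i x^i, split into monomials and integrate each against ρ_sc separately.
Using ∫ x^{2j} ρ_sc = C_j = (1/(j+1)) C(2j, j) (Catalan numbers) and ∫ x^{2j+1} ρ_sc = 0 (odd monomials vanish by symmetry):
  i = 0 (even): a_0 · C_{0} = 3 · 1 = 3
  i = 1 (odd): ∫ x^1 ρ_sc = 0 (vanishes)
  i = 2 (even): a_2 · C_{1} = 4 · 1 = 4
  i = 3 (odd): ∫ x^3 ρ_sc = 0 (vanishes)
  i = 4 (even): a_4 · C_{2} = 2 · 2 = 4
  i = 5 (odd): ∫ x^5 ρ_sc = 0 (vanishes)

Summing the contributions: ∫_{−2}^{2} p(x) ρ_sc(x) dx = 3 + 4 + 4 = 11.


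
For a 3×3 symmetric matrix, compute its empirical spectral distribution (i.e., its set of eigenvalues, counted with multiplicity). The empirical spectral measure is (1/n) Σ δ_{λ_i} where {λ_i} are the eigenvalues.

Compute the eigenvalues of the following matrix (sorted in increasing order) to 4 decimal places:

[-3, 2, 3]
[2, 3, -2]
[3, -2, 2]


Since M is real symmetric, all three eigenvalues are real; they are the roots of det(λI − M) = λ³ − (tr M) λ² + s λ − det M, where s is the sum of the principal 2×2 minors.
tr M = -3 + 3 + 2 = 2.
s = ((-3)·3 − 2²) + ((-3)·2 − 3²) + (3·2 − (-2)²) = -13 + (-15) + 2 = -26.
det M (expand along row 1) = (-3)·2 − 2·10 + 3·(-13) = -65.
Characteristic polynomial: λ³ − 2λ² − 26λ + 65 = 0.
Substitute λ = y + (tr M)/3 = y + 0.666667 to remove the quadratic term: y³ + p·y + q = 0 with p = s − (tr M)²/3 = -27.333333 and q = −2(tr M)³/27 + (tr M)·s/3 − det M = 47.074074.
Three real roots ⇒ use the trigonometric (Viète) form: r = 2√(−p/3) = 6.036923, φ = arccos(3q/(p·r)) = arccos(-0.855844) = 2.597977 rad.
y_k = r·cos(φ/3 − 2πk/3) for k = 0, 1, 2 gives y = 3.911229, 2.026853, -5.938082.
λ_k = y_k + 0.666667 gives λ = 4.5779, 2.6935, -5.2714 (check: the sum is 2.0000 = tr M).

Eigenvalues sorted in increasing order: [-5.2714, 2.6935, 4.5779].
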